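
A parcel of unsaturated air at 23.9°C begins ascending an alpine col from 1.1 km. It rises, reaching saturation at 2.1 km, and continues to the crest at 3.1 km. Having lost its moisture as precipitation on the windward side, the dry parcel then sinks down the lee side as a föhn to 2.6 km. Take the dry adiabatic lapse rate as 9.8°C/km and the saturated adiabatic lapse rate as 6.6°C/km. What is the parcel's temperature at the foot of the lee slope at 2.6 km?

12.4°C

1100–2100 m, dry: Δz = 1 km ⇒ ΔT = -9.8°C; T = 14.1°C
2100–3100 m, saturated: Δz = 1 km ⇒ ΔT = -6.6°C; T = 7.5°C
3100–2600 m, dry descent: Δz = 0.5 km ⇒ ΔT = +4.9°C; T = 12.4°C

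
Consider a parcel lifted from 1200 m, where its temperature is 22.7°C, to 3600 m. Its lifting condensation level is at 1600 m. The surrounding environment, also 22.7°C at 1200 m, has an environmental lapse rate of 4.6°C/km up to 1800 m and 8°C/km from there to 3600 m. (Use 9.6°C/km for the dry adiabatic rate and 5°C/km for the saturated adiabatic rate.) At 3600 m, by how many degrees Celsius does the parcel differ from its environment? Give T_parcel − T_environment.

+3.32°C (parcel warmer than environment)

Parcel:
  1200–1600 m, dry: Δz = 0.4 km ⇒ ΔT = -3.84°C; T = 18.86°C
  1600–3600 m, saturated: Δz = 2 km ⇒ ΔT = -10°C; T = 8.86°C
Environment:
  1200–1800 m, environment, lower layer: Δz = 0.6 km ⇒ ΔT = -2.76°C; T = 19.94°C
  1800–3600 m, environment, upper layer: Δz = 1.8 km ⇒ ΔT = -14.4°C; T = 5.54°C
T_parcel − T_env = 8.86 − 5.54 = +3.32°C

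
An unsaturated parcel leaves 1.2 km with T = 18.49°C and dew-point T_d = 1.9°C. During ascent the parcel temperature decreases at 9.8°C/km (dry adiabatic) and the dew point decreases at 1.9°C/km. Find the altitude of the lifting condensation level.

3.3 km

T and T_d converge at 9.8 − 1.9 = 7.9°C per km
Height above start = (18.49 − 1.9) / 7.9 = 2.1 km
LCL altitude = 1200 m + 2100 m = 3300 m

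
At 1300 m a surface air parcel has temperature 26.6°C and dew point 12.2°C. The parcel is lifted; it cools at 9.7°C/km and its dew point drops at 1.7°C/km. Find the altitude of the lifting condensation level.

T and T_d converge at 9.7 − 1.7 = 8°C per km
Height above start = (26.6 − 12.2) / 8 = 1.8 km
LCL altitude = 1300 m + 1800 m = 3100 m

3100 m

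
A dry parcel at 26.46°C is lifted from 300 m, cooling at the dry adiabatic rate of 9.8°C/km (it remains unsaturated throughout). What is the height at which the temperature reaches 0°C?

Height above start = (26.46 − 0) / 9.8 = 2.7 km
Altitude = 300 m + 2700 m = 3000 m

3000 m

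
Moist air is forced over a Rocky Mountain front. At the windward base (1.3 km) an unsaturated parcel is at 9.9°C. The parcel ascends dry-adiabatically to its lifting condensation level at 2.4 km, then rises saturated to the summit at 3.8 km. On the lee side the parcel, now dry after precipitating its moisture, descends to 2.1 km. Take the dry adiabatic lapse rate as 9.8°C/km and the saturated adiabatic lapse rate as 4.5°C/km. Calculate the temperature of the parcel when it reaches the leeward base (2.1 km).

9.48°C

From 1300 m to 2400 m (dry): cools by 9.8 × 1.1 = 10.78°C, giving -0.88°C.
From 2400 m to 3800 m (saturated): cools by 4.5 × 1.4 = 6.3°C, giving -7.18°C.
From 3800 m to 2100 m (dry descent): warms by 9.8 × 1.7 = 16.66°C, giving 9.48°C.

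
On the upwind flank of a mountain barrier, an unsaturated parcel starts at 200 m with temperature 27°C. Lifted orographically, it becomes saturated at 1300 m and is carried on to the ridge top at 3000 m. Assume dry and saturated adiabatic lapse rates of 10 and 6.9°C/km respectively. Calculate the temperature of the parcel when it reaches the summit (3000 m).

4.27°C

From 200 m to 1300 m (dry): cools by 10 × 1.1 = 11°C, giving 16°C.
From 1300 m to 3000 m (saturated): cools by 6.9 × 1.7 = 11.73°C, giving 4.27°C.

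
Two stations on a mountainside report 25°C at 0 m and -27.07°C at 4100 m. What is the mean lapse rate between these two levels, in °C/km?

Γ = −ΔT/Δz = (25 − (-27.07)) / (4100 − 0) m
  = 52.07°C / 4.1 km = 12.7°C/km

12.7°C/km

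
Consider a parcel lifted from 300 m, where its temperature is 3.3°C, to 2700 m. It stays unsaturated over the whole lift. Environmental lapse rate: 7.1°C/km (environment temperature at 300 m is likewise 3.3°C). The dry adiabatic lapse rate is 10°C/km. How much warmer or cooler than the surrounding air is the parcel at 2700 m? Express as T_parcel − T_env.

-6.96°C (parcel cooler than environment)

Parcel:
  300–2700 m, dry: Δz = 2.4 km ⇒ ΔT = -24°C; T = -20.7°C
Environment:
  300–2700 m, environment: Δz = 2.4 km ⇒ ΔT = -17.04°C; T = -13.74°C
T_parcel − T_env = -20.7 − (-13.74) = -6.96°C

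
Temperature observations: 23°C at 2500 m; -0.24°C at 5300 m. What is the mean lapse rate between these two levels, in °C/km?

8.3°C/km

Γ = −ΔT/Δz = (23 − (-0.24)) / (5300 − 2500) m
  = 23.24°C / 2.8 km = 8.3°C/km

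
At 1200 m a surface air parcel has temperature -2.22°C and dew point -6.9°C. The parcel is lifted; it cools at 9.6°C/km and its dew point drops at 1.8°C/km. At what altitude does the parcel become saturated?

T and T_d converge at 9.6 − 1.8 = 7.8°C per km
Height above start = (-2.22 − (-6.9)) / 7.8 = 0.6 km
LCL altitude = 1200 m + 600 m = 1800 m

1800 m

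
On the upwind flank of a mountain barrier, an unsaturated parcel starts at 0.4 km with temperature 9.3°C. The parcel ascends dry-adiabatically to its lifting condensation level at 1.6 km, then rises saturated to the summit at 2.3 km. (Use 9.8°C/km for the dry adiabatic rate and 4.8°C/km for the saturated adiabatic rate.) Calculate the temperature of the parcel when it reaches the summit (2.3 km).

Dry to 1600 m: -9.8 × 1.2 km = -11.76°C, so T = -2.46°C.
Saturated to 2300 m: -4.8 × 0.7 km = -3.36°C, so T = -5.82°C.

-5.82°C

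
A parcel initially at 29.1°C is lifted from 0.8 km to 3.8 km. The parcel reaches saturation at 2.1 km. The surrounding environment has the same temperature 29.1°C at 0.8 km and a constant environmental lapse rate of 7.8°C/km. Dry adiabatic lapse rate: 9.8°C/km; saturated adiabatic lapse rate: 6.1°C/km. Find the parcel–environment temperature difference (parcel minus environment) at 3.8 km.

Parcel:
  800–2100 m, dry: Δz = 1.3 km ⇒ ΔT = -12.74°C; T = 16.36°C
  2100–3800 m, saturated: Δz = 1.7 km ⇒ ΔT = -10.37°C; T = 5.99°C
Environment:
  800–3800 m, environment: Δz = 3 km ⇒ ΔT = -23.4°C; T = 5.7°C
T_parcel − T_env = 5.99 − 5.7 = +0.29°C

+0.29°C (parcel warmer than environment)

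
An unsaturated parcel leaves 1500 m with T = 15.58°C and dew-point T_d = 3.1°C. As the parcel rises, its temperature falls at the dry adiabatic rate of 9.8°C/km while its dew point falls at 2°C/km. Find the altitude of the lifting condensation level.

3100 m

T and T_d converge at 9.8 − 2 = 7.8°C per km
Height above start = (15.58 − 3.1) / 7.8 = 1.6 km
LCL altitude = 1500 m + 1600 m = 3100 m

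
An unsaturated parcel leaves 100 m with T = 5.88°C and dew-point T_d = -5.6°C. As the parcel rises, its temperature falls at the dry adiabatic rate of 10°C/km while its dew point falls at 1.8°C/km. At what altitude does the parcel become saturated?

T and T_d converge at 10 − 1.8 = 8.2°C per km
Height above start = (5.88 − (-5.6)) / 8.2 = 1.4 km
LCL altitude = 100 m + 1400 m = 1500 m

1500 m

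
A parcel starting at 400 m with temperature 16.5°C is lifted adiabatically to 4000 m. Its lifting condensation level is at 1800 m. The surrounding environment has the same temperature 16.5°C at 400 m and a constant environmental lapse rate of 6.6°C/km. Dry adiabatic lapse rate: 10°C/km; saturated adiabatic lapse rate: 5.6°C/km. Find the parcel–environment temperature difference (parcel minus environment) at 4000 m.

Parcel:
  From 400 m to 1800 m (dry): cools by 10 × 1.4 = 14°C, giving 2.5°C.
  From 1800 m to 4000 m (saturated): cools by 5.6 × 2.2 = 12.32°C, giving -9.82°C.
Environment:
  From 400 m to 4000 m (environment): cools by 6.6 × 3.6 = 23.76°C, giving -7.26°C.
T_parcel − T_env = -9.82 − (-7.26) = -2.56°C

-2.56°C (parcel cooler than environment)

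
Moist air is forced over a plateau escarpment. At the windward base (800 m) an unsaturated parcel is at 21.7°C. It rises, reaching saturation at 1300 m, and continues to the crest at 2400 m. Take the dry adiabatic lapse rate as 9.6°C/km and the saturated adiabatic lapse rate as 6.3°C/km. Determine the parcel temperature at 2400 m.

800–1300 m, dry: Δz = 0.5 km ⇒ ΔT = -4.8°C; T = 16.9°C
1300–2400 m, saturated: Δz = 1.1 km ⇒ ΔT = -6.93°C; T = 9.97°C

9.97°C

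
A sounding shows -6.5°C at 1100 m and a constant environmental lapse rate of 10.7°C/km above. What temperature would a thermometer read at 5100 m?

-49.3°C

From 1100 m to 5100 m (environmental): cools by 10.7 × 4 = 42.8°C, giving -49.3°C.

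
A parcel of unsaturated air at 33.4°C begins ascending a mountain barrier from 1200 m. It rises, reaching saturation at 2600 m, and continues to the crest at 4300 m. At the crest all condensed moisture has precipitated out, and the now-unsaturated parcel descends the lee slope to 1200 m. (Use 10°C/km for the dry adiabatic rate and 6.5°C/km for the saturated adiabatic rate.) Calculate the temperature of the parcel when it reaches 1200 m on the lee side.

1200 → 2600 m (dry, 10°C/km): ΔT = -10 × 1.4 = -14°C → T = 19.4°C
2600 → 4300 m (saturated, 6.5°C/km): ΔT = -6.5 × 1.7 = -11.05°C → T = 8.35°C
4300 → 1200 m (dry descent, 10°C/km): ΔT = +10 × 3.1 = +31°C → T = 39.35°C

39.35°C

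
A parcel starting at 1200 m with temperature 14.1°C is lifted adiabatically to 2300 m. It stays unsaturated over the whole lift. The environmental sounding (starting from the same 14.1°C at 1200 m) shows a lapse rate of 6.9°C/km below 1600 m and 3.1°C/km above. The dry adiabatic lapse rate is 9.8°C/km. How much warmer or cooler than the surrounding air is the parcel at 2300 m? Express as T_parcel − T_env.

Parcel:
  1200 → 2300 m (dry, 9.8°C/km): ΔT = -9.8 × 1.1 = -10.78°C → T = 3.32°C
Environment:
  1200 → 1600 m (environment, lower layer, 6.9°C/km): ΔT = -6.9 × 0.4 = -2.76°C → T = 11.34°C
  1600 → 2300 m (environment, upper layer, 3.1°C/km): ΔT = -3.1 × 0.7 = -2.17°C → T = 9.17°C
T_parcel − T_env = 3.32 − 9.17 = -5.85°C

-5.85°C (parcel cooler than environment)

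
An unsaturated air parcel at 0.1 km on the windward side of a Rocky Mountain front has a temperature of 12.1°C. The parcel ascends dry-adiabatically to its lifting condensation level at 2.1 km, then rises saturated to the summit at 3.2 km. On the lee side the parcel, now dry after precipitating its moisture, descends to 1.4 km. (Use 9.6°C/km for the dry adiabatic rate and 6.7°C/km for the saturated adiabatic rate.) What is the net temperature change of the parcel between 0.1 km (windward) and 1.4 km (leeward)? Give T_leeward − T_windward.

-9.29°C

Dry to 2100 m: -9.6 × 2 km = -19.2°C, so T = -7.1°C.
Saturated to 3200 m: -6.7 × 1.1 km = -7.37°C, so T = -14.47°C.
Dry descent to 1400 m: +9.6 × 1.8 km = +17.28°C, so T = 2.81°C.
Net change vs windward start: 2.81 − 12.1 = -9.29°C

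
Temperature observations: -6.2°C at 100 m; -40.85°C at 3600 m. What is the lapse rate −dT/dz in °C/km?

Γ = −ΔT/Δz = (-6.2 − (-40.85)) / (3600 − 100) m
  = 34.65°C / 3.5 km = 9.9°C/km

9.9°C/km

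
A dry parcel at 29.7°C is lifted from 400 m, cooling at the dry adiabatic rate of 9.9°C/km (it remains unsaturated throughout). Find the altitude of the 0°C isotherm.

Height above start = (29.7 − 0) / 9.9 = 3 km
Altitude = 400 m + 3000 m = 3400 m

3400 m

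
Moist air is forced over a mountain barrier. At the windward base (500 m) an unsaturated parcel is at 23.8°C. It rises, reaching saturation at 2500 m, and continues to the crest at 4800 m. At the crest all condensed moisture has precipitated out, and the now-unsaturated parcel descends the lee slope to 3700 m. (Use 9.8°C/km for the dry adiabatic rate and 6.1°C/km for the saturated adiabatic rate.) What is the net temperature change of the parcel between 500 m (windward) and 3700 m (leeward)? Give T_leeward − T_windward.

-22.85°C

Dry to 2500 m: -9.8 × 2 km = -19.6°C, so T = 4.2°C.
Saturated to 4800 m: -6.1 × 2.3 km = -14.03°C, so T = -9.83°C.
Dry descent to 3700 m: +9.8 × 1.1 km = +10.78°C, so T = 0.95°C.
Net change vs windward start: 0.95 − 23.8 = -22.85°C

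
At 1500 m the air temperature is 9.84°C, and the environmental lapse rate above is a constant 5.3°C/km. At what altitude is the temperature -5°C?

Height above start = (9.84 − (-5)) / 5.3 = 2.8 km
Altitude = 1500 m + 2800 m = 4300 m

4300 m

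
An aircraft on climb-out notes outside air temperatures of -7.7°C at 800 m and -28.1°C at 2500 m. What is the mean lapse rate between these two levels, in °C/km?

12°C/km

Γ = −ΔT/Δz = (-7.7 − (-28.1)) / (2500 − 800) m
  = 20.4°C / 1.7 km = 12°C/km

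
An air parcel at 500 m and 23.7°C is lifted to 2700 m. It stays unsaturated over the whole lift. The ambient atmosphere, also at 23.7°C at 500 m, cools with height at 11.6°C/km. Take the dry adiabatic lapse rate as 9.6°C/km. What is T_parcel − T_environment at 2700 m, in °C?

+4.4°C (parcel warmer than environment)

Parcel:
  500–2700 m, dry: Δz = 2.2 km ⇒ ΔT = -21.12°C; T = 2.58°C
Environment:
  500–2700 m, environment: Δz = 2.2 km ⇒ ΔT = -25.52°C; T = -1.82°C
T_parcel − T_env = 2.58 − (-1.82) = +4.4°C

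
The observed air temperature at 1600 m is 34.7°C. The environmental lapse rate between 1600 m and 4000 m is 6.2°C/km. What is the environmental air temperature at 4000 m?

19.82°C

1600–4000 m, environmental: Δz = 2.4 km ⇒ ΔT = -14.88°C; T = 19.82°C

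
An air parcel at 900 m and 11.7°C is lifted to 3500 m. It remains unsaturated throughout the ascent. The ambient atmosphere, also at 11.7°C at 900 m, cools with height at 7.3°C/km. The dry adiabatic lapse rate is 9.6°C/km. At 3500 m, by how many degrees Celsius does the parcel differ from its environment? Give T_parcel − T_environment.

Parcel:
  From 900 m to 3500 m (dry): cools by 9.6 × 2.6 = 24.96°C, giving -13.26°C.
Environment:
  From 900 m to 3500 m (environment): cools by 7.3 × 2.6 = 18.98°C, giving -7.28°C.
T_parcel − T_env = -13.26 − (-7.28) = -5.98°C

-5.98°C (parcel cooler than environment)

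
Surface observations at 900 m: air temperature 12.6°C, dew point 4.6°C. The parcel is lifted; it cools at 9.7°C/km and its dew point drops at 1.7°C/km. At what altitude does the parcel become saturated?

T and T_d converge at 9.7 − 1.7 = 8°C per km
Height above start = (12.6 − 4.6) / 8 = 1 km
LCL altitude = 900 m + 1000 m = 1900 m

1900 m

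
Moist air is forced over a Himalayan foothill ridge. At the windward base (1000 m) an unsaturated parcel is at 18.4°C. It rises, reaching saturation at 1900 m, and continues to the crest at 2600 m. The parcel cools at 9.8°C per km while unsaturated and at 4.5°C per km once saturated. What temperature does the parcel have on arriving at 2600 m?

6.43°C

1000–1900 m, dry: Δz = 0.9 km ⇒ ΔT = -8.82°C; T = 9.58°C
1900–2600 m, saturated: Δz = 0.7 km ⇒ ΔT = -3.15°C; T = 6.43°C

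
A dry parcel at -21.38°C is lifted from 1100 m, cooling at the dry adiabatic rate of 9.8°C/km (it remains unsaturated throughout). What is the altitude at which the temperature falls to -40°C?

3000 m

Height above start = (-21.38 − (-40)) / 9.8 = 1.9 km
Altitude = 1100 m + 1900 m = 3000 m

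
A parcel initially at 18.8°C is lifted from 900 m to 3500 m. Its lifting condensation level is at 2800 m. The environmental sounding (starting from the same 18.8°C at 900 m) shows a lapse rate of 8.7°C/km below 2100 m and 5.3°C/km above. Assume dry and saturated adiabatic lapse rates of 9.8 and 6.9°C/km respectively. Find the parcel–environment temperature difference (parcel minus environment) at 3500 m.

-5.59°C (parcel cooler than environment)

Parcel:
  Dry to 2800 m: -9.8 × 1.9 km = -18.62°C, so T = 0.18°C.
  Saturated to 3500 m: -6.9 × 0.7 km = -4.83°C, so T = -4.65°C.
Environment:
  Environment, lower layer to 2100 m: -8.7 × 1.2 km = -10.44°C, so T = 8.36°C.
  Environment, upper layer to 3500 m: -5.3 × 1.4 km = -7.42°C, so T = 0.94°C.
T_parcel − T_env = -4.65 − 0.94 = -5.59°C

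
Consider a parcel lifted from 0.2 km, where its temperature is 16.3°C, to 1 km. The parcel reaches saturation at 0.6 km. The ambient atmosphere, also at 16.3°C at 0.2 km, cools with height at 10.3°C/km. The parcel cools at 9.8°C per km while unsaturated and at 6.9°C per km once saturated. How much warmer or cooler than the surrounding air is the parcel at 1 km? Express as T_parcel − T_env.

Parcel:
  200 → 600 m (dry, 9.8°C/km): ΔT = -9.8 × 0.4 = -3.92°C → T = 12.38°C
  600 → 1000 m (saturated, 6.9°C/km): ΔT = -6.9 × 0.4 = -2.76°C → T = 9.62°C
Environment:
  200 → 1000 m (environment, 10.3°C/km): ΔT = -10.3 × 0.8 = -8.24°C → T = 8.06°C
T_parcel − T_env = 9.62 − 8.06 = +1.56°C

+1.56°C (parcel warmer than environment)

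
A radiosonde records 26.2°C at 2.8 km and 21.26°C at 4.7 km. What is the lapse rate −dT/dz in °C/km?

2.6°C/km

Γ = −ΔT/Δz = (26.2 − 21.26) / (4700 − 2800) m
  = 4.94°C / 1.9 km = 2.6°C/km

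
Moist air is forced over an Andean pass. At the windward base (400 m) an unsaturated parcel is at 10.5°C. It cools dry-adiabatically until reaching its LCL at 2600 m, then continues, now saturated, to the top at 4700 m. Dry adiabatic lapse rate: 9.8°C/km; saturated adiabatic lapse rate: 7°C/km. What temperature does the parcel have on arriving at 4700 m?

From 400 m to 2600 m (dry): cools by 9.8 × 2.2 = 21.56°C, giving -11.06°C.
From 2600 m to 4700 m (saturated): cools by 7 × 2.1 = 14.7°C, giving -25.76°C.

-25.76°C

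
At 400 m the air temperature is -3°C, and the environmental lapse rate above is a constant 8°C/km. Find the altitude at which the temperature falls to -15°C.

1900 m

Height above start = (-3 − (-15)) / 8 = 1.5 km
Altitude = 400 m + 1500 m = 1900 m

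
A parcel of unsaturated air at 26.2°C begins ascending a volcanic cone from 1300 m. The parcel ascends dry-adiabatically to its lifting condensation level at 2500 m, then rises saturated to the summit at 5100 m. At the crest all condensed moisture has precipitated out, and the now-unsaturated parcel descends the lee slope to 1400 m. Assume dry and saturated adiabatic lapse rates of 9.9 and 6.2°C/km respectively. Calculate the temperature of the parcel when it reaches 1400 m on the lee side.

34.83°C

1300–2500 m, dry: Δz = 1.2 km ⇒ ΔT = -11.88°C; T = 14.32°C
2500–5100 m, saturated: Δz = 2.6 km ⇒ ΔT = -16.12°C; T = -1.8°C
5100–1400 m, dry descent: Δz = 3.7 km ⇒ ΔT = +36.63°C; T = 34.83°C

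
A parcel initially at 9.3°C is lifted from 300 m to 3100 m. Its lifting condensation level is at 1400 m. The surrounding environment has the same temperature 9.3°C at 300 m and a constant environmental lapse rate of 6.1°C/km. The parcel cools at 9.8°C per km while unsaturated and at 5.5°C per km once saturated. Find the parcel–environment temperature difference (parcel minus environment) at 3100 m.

-3.05°C (parcel cooler than environment)

Parcel:
  Dry to 1400 m: -9.8 × 1.1 km = -10.78°C, so T = -1.48°C.
  Saturated to 3100 m: -5.5 × 1.7 km = -9.35°C, so T = -10.83°C.
Environment:
  Environment to 3100 m: -6.1 × 2.8 km = -17.08°C, so T = -7.78°C.
T_parcel − T_env = -10.83 − (-7.78) = -3.05°C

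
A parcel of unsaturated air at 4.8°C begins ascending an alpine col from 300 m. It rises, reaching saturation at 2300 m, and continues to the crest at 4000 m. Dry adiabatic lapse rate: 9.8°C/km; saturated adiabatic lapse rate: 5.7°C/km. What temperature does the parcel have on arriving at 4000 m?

-24.49°C

300 → 2300 m (dry, 9.8°C/km): ΔT = -9.8 × 2 = -19.6°C → T = -14.8°C
2300 → 4000 m (saturated, 5.7°C/km): ΔT = -5.7 × 1.7 = -9.69°C → T = -24.49°C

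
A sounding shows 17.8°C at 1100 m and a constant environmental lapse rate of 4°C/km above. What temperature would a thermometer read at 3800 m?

From 1100 m to 3800 m (environmental): cools by 4 × 2.7 = 10.8°C, giving 7°C.

7°C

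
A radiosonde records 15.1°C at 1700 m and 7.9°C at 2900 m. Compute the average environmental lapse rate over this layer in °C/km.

Γ = −ΔT/Δz = (15.1 − 7.9) / (2900 − 1700) m
  = 7.2°C / 1.2 km = 6°C/km

6°C/km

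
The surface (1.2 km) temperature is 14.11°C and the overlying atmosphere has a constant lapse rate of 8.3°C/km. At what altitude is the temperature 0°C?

2.9 km

Height above start = (14.11 − 0) / 8.3 = 1.7 km
Altitude = 1200 m + 1700 m = 2900 m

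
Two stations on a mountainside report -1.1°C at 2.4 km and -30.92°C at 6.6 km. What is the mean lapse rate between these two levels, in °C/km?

Γ = −ΔT/Δz = (-1.1 − (-30.92)) / (6600 − 2400) m
  = 29.82°C / 4.2 km = 7.1°C/km

7.1°C/km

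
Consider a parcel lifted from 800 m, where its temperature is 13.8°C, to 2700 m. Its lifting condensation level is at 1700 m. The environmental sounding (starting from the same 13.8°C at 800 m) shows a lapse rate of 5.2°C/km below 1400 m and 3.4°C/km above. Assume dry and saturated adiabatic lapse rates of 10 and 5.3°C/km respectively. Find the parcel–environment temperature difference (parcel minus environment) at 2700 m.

-6.76°C (parcel cooler than environment)

Parcel:
  800 → 1700 m (dry, 10°C/km): ΔT = -10 × 0.9 = -9°C → T = 4.8°C
  1700 → 2700 m (saturated, 5.3°C/km): ΔT = -5.3 × 1 = -5.3°C → T = -0.5°C
Environment:
  800 → 1400 m (environment, lower layer, 5.2°C/km): ΔT = -5.2 × 0.6 = -3.12°C → T = 10.68°C
  1400 → 2700 m (environment, upper layer, 3.4°C/km): ΔT = -3.4 × 1.3 = -4.42°C → T = 6.26°C
T_parcel − T_env = -0.5 − 6.26 = -6.76°C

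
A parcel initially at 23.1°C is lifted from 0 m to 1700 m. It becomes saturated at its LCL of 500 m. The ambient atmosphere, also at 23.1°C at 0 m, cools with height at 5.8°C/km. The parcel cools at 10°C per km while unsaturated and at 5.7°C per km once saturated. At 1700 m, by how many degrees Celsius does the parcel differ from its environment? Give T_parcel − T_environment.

Parcel:
  0 → 500 m (dry, 10°C/km): ΔT = -10 × 0.5 = -5°C → T = 18.1°C
  500 → 1700 m (saturated, 5.7°C/km): ΔT = -5.7 × 1.2 = -6.84°C → T = 11.26°C
Environment:
  0 → 1700 m (environment, 5.8°C/km): ΔT = -5.8 × 1.7 = -9.86°C → T = 13.24°C
T_parcel − T_env = 11.26 − 13.24 = -1.98°C

-1.98°C (parcel cooler than environment)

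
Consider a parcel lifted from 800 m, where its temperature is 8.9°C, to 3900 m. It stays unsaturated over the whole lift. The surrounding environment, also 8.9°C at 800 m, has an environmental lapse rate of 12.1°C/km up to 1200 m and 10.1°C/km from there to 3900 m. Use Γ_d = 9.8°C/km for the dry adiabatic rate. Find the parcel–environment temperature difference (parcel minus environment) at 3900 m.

+1.73°C (parcel warmer than environment)

Parcel:
  From 800 m to 3900 m (dry): cools by 9.8 × 3.1 = 30.38°C, giving -21.48°C.
Environment:
  From 800 m to 1200 m (environment, lower layer): cools by 12.1 × 0.4 = 4.84°C, giving 4.06°C.
  From 1200 m to 3900 m (environment, upper layer): cools by 10.1 × 2.7 = 27.27°C, giving -23.21°C.
T_parcel − T_env = -21.48 − (-23.21) = +1.73°C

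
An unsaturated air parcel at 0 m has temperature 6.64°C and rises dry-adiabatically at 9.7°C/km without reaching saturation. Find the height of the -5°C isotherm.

Height above start = (6.64 − (-5)) / 9.7 = 1.2 km
Altitude = 0 m + 1200 m = 1200 m

1200 m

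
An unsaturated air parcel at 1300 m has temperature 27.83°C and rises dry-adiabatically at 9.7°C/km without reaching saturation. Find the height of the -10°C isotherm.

5200 m

Height above start = (27.83 − (-10)) / 9.7 = 3.9 km
Altitude = 1300 m + 3900 m = 5200 m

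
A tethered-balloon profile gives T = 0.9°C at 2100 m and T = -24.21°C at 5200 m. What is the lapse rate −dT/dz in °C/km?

8.1°C/km

Γ = −ΔT/Δz = (0.9 − (-24.21)) / (5200 − 2100) m
  = 25.11°C / 3.1 km = 8.1°C/km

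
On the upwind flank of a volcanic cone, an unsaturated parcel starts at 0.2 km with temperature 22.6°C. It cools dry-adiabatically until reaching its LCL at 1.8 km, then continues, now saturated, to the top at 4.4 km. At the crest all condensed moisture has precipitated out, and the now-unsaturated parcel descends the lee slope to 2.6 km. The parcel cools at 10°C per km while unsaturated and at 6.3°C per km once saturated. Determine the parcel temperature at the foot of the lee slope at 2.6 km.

Dry to 1800 m: -10 × 1.6 km = -16°C, so T = 6.6°C.
Saturated to 4400 m: -6.3 × 2.6 km = -16.38°C, so T = -9.78°C.
Dry descent to 2600 m: +10 × 1.8 km = +18°C, so T = 8.22°C.

8.22°C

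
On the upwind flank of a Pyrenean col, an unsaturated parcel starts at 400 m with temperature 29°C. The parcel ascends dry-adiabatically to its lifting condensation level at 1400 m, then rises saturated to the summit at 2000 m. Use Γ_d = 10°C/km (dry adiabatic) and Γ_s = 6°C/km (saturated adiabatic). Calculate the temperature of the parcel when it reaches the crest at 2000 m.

15.4°C

400 → 1400 m (dry, 10°C/km): ΔT = -10 × 1 = -10°C → T = 19°C
1400 → 2000 m (saturated, 6°C/km): ΔT = -6 × 0.6 = -3.6°C → T = 15.4°C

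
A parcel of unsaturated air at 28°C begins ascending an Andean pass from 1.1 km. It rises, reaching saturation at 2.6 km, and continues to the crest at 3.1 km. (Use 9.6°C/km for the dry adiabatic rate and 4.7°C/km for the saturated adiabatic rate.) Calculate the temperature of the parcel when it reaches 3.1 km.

From 1100 m to 2600 m (dry): cools by 9.6 × 1.5 = 14.4°C, giving 13.6°C.
From 2600 m to 3100 m (saturated): cools by 4.7 × 0.5 = 2.35°C, giving 11.25°C.

11.25°C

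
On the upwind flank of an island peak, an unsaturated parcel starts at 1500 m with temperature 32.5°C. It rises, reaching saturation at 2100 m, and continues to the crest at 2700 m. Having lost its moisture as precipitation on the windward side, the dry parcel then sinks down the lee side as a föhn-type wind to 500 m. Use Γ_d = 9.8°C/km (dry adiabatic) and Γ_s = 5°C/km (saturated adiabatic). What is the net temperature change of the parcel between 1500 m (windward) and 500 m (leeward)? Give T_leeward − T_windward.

Dry to 2100 m: -9.8 × 0.6 km = -5.88°C, so T = 26.62°C.
Saturated to 2700 m: -5 × 0.6 km = -3°C, so T = 23.62°C.
Dry descent to 500 m: +9.8 × 2.2 km = +21.56°C, so T = 45.18°C.
Net change vs windward start: 45.18 − 32.5 = +12.68°C

+12.68°C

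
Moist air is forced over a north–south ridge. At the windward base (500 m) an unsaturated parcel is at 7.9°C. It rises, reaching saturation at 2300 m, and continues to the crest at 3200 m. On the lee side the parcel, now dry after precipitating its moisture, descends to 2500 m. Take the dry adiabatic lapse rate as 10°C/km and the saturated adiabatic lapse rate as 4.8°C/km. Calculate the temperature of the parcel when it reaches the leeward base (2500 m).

-7.42°C

500 → 2300 m (dry, 10°C/km): ΔT = -10 × 1.8 = -18°C → T = -10.1°C
2300 → 3200 m (saturated, 4.8°C/km): ΔT = -4.8 × 0.9 = -4.32°C → T = -14.42°C
3200 → 2500 m (dry descent, 10°C/km): ΔT = +10 × 0.7 = +7°C → T = -7.42°C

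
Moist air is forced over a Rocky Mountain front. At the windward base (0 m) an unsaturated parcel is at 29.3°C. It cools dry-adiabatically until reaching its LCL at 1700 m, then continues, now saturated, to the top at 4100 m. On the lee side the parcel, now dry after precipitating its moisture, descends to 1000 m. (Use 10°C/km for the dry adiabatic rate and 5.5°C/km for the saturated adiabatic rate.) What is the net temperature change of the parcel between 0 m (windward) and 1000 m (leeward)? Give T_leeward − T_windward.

0 → 1700 m (dry, 10°C/km): ΔT = -10 × 1.7 = -17°C → T = 12.3°C
1700 → 4100 m (saturated, 5.5°C/km): ΔT = -5.5 × 2.4 = -13.2°C → T = -0.9°C
4100 → 1000 m (dry descent, 10°C/km): ΔT = +10 × 3.1 = +31°C → T = 30.1°C
Net change vs windward start: 30.1 − 29.3 = +0.8°C

+0.8°C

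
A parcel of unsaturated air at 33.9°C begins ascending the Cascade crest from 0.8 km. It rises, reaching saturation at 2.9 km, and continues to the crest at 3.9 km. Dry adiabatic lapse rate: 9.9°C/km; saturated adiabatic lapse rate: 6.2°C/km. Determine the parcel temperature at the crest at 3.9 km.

Dry to 2900 m: -9.9 × 2.1 km = -20.79°C, so T = 13.11°C.
Saturated to 3900 m: -6.2 × 1 km = -6.2°C, so T = 6.91°C.

6.91°C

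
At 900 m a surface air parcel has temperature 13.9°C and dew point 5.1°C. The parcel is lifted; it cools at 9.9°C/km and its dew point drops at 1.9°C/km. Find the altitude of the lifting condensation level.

2000 m

T and T_d converge at 9.9 − 1.9 = 8°C per km
Height above start = (13.9 − 5.1) / 8 = 1.1 km
LCL altitude = 900 m + 1100 m = 2000 m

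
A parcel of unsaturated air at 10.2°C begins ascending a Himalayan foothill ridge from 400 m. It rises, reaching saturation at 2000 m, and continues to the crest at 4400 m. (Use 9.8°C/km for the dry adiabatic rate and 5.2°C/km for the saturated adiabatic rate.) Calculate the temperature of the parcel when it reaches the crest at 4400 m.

400–2000 m, dry: Δz = 1.6 km ⇒ ΔT = -15.68°C; T = -5.48°C
2000–4400 m, saturated: Δz = 2.4 km ⇒ ΔT = -12.48°C; T = -17.96°C

-17.96°C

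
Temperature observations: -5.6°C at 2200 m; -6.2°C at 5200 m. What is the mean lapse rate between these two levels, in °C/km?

0.2°C/km

Γ = −ΔT/Δz = (-5.6 − (-6.2)) / (5200 − 2200) m
  = 0.6°C / 3 km = 0.2°C/km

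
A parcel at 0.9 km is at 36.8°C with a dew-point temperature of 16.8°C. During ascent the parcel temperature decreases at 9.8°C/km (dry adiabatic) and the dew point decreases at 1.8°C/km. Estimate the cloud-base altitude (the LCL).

3.4 km

T and T_d converge at 9.8 − 1.8 = 8°C per km
Height above start = (36.8 − 16.8) / 8 = 2.5 km
LCL altitude = 900 m + 2500 m = 3400 m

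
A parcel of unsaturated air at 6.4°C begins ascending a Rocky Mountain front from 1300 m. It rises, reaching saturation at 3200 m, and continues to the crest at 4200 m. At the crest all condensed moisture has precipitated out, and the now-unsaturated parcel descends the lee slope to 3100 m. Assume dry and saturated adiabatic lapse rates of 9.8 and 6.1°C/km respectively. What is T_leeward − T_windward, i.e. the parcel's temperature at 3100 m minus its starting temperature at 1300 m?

-13.94°C

Dry to 3200 m: -9.8 × 1.9 km = -18.62°C, so T = -12.22°C.
Saturated to 4200 m: -6.1 × 1 km = -6.1°C, so T = -18.32°C.
Dry descent to 3100 m: +9.8 × 1.1 km = +10.78°C, so T = -7.54°C.
Net change vs windward start: -7.54 − 6.4 = -13.94°C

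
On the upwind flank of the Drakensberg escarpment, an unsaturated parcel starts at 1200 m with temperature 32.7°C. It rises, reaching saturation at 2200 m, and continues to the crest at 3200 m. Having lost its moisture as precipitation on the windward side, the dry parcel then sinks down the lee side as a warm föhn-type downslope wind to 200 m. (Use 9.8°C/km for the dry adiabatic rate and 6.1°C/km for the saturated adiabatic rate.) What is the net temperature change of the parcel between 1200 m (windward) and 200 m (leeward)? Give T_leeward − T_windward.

+13.5°C

1200 → 2200 m (dry, 9.8°C/km): ΔT = -9.8 × 1 = -9.8°C → T = 22.9°C
2200 → 3200 m (saturated, 6.1°C/km): ΔT = -6.1 × 1 = -6.1°C → T = 16.8°C
3200 → 200 m (dry descent, 9.8°C/km): ΔT = +9.8 × 3 = +29.4°C → T = 46.2°C
Net change vs windward start: 46.2 − 32.7 = +13.5°C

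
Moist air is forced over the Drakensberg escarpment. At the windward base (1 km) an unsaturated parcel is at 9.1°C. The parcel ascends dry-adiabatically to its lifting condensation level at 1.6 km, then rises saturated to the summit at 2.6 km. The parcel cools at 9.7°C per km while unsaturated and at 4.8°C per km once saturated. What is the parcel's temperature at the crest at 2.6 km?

-1.52°C

1000–1600 m, dry: Δz = 0.6 km ⇒ ΔT = -5.82°C; T = 3.28°C
1600–2600 m, saturated: Δz = 1 km ⇒ ΔT = -4.8°C; T = -1.52°C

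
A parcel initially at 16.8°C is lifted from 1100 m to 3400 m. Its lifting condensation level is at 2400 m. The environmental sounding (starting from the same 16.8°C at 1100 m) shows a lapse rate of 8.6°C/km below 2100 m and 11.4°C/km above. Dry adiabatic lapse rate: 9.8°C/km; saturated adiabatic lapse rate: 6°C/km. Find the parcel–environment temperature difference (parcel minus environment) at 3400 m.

+4.68°C (parcel warmer than environment)

Parcel:
  Dry to 2400 m: -9.8 × 1.3 km = -12.74°C, so T = 4.06°C.
  Saturated to 3400 m: -6 × 1 km = -6°C, so T = -1.94°C.
Environment:
  Environment, lower layer to 2100 m: -8.6 × 1 km = -8.6°C, so T = 8.2°C.
  Environment, upper layer to 3400 m: -11.4 × 1.3 km = -14.82°C, so T = -6.62°C.
T_parcel − T_env = -1.94 − (-6.62) = +4.68°C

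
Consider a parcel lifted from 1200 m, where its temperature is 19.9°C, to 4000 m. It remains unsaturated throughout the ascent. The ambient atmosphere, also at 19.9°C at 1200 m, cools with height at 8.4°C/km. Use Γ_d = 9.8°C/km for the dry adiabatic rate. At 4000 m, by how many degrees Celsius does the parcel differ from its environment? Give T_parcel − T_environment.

Parcel:
  1200–4000 m, dry: Δz = 2.8 km ⇒ ΔT = -27.44°C; T = -7.54°C
Environment:
  1200–4000 m, environment: Δz = 2.8 km ⇒ ΔT = -23.52°C; T = -3.62°C
T_parcel − T_env = -7.54 − (-3.62) = -3.92°C

-3.92°C (parcel cooler than environment)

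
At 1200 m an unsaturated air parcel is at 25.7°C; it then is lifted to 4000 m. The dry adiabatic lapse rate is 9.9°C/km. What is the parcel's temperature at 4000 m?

-2.02°C

1200–4000 m, dry adiabatic: Δz = 2.8 km ⇒ ΔT = -27.72°C; T = -2.02°C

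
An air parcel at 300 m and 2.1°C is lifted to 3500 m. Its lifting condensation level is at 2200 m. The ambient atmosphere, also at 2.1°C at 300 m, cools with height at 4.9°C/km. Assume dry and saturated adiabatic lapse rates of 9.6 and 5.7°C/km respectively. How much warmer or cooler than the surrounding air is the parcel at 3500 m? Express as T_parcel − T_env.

-9.97°C (parcel cooler than environment)

Parcel:
  From 300 m to 2200 m (dry): cools by 9.6 × 1.9 = 18.24°C, giving -16.14°C.
  From 2200 m to 3500 m (saturated): cools by 5.7 × 1.3 = 7.41°C, giving -23.55°C.
Environment:
  From 300 m to 3500 m (environment): cools by 4.9 × 3.2 = 15.68°C, giving -13.58°C.
T_parcel − T_env = -23.55 − (-13.58) = -9.97°C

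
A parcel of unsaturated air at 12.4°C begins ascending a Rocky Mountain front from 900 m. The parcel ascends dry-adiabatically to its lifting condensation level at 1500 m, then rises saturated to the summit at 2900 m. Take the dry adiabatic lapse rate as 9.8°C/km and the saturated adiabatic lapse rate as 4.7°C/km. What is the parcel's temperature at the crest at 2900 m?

-0.06°C

From 900 m to 1500 m (dry): cools by 9.8 × 0.6 = 5.88°C, giving 6.52°C.
From 1500 m to 2900 m (saturated): cools by 4.7 × 1.4 = 6.58°C, giving -0.06°C.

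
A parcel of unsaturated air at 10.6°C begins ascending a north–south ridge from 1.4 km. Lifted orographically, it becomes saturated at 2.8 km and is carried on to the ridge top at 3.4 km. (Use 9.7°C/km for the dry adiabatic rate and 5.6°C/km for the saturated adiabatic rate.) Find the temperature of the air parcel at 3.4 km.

-6.34°C

1400–2800 m, dry: Δz = 1.4 km ⇒ ΔT = -13.58°C; T = -2.98°C
2800–3400 m, saturated: Δz = 0.6 km ⇒ ΔT = -3.36°C; T = -6.34°C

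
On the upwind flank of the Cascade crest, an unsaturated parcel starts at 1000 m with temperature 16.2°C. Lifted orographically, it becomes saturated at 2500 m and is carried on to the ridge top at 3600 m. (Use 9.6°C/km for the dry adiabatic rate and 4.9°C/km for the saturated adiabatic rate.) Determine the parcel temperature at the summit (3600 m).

1000 → 2500 m (dry, 9.6°C/km): ΔT = -9.6 × 1.5 = -14.4°C → T = 1.8°C
2500 → 3600 m (saturated, 4.9°C/km): ΔT = -4.9 × 1.1 = -5.39°C → T = -3.59°C

-3.59°C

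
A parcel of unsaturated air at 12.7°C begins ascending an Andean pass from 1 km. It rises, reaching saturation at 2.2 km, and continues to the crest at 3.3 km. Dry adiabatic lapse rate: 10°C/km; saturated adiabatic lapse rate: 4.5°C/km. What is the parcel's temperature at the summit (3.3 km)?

-4.25°C

Dry to 2200 m: -10 × 1.2 km = -12°C, so T = 0.7°C.
Saturated to 3300 m: -4.5 × 1.1 km = -4.95°C, so T = -4.25°C.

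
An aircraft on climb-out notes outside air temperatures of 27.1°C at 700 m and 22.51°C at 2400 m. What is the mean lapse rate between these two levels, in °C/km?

Γ = −ΔT/Δz = (27.1 − 22.51) / (2400 − 700) m
  = 4.59°C / 1.7 km = 2.7°C/km

2.7°C/km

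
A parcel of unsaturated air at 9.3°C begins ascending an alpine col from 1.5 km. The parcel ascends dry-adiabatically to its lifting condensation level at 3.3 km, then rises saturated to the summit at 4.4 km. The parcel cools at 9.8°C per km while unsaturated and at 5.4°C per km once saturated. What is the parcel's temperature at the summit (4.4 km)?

From 1500 m to 3300 m (dry): cools by 9.8 × 1.8 = 17.64°C, giving -8.34°C.
From 3300 m to 4400 m (saturated): cools by 5.4 × 1.1 = 5.94°C, giving -14.28°C.

-14.28°C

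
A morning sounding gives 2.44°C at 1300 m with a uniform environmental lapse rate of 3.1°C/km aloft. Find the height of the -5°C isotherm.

Height above start = (2.44 − (-5)) / 3.1 = 2.4 km
Altitude = 1300 m + 2400 m = 3700 m

3700 m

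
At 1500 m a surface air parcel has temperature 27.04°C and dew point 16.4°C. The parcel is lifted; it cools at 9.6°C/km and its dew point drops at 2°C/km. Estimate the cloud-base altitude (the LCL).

T and T_d converge at 9.6 − 2 = 7.6°C per km
Height above start = (27.04 − 16.4) / 7.6 = 1.4 km
LCL altitude = 1500 m + 1400 m = 2900 m

2900 m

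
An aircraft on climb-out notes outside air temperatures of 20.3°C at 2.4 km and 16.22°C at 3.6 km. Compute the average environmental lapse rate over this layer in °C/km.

3.4°C/km

Γ = −ΔT/Δz = (20.3 − 16.22) / (3600 − 2400) m
  = 4.08°C / 1.2 km = 3.4°C/km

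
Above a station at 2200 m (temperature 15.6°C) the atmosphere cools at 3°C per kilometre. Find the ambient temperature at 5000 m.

From 2200 m to 5000 m (environmental): cools by 3 × 2.8 = 8.4°C, giving 7.2°C.

7.2°C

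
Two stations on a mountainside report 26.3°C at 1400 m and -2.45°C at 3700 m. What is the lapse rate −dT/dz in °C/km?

12.5°C/km

Γ = −ΔT/Δz = (26.3 − (-2.45)) / (3700 − 1400) m
  = 28.75°C / 2.3 km = 12.5°C/km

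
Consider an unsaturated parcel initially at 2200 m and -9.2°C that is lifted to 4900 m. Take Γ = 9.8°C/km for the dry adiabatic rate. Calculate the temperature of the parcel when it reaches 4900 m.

-35.66°C

Dry adiabatic to 4900 m: -9.8 × 2.7 km = -26.46°C, so T = -35.66°C.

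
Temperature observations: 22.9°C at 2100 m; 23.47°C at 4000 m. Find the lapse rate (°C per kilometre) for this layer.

-0.3°C/km

Γ = −ΔT/Δz = (22.9 − 23.47) / (4000 − 2100) m
  = -0.57°C / 1.9 km = -0.3°C/km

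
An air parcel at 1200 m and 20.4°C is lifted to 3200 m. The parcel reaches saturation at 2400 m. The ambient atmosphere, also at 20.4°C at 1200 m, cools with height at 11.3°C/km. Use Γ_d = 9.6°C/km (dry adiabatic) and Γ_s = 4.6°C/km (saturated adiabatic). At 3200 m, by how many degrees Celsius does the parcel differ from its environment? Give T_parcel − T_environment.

Parcel:
  From 1200 m to 2400 m (dry): cools by 9.6 × 1.2 = 11.52°C, giving 8.88°C.
  From 2400 m to 3200 m (saturated): cools by 4.6 × 0.8 = 3.68°C, giving 5.2°C.
Environment:
  From 1200 m to 3200 m (environment): cools by 11.3 × 2 = 22.6°C, giving -2.2°C.
T_parcel − T_env = 5.2 − (-2.2) = +7.4°C

+7.4°C (parcel warmer than environment)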